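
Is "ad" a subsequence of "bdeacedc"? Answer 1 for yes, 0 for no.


Check if "ad" is a subsequence of "bdeacedc"
Greedy scan:
  Position 0 ('b'): no match needed
  Position 1 ('d'): no match needed
  Position 2 ('e'): no match needed
  Position 3 ('a'): matches sub[0] = 'a'
  Position 4 ('c'): no match needed
  Position 5 ('e'): no match needed
  Position 6 ('d'): matches sub[1] = 'd'
  Position 7 ('c'): no match needed
All 2 characters matched => is a subsequence

1


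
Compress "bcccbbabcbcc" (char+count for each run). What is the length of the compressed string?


Input: bcccbbabcbcc
Runs:
  'b' x 1 => "b1"
  'c' x 3 => "c3"
  'b' x 2 => "b2"
  'a' x 1 => "a1"
  'b' x 1 => "b1"
  'c' x 1 => "c1"
  'b' x 1 => "b1"
  'c' x 2 => "c2"
Compressed: "b1c3b2a1b1c1b1c2"
Compressed length: 16

16


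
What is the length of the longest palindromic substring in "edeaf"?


Input: "edeaf"
Checking substrings for palindromes:
  [0:3] "ede" (len 3) => palindrome
Longest palindromic substring: "ede" with length 3

3


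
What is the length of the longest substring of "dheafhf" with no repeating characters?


Input: "dheafhf"
Sliding window (track last position of each char):
  Position 0 ('d'): window [0,0] length 1 -- new best
  Position 1 ('h'): window [0,1] length 2 -- new best
  Position 2 ('e'): window [0,2] length 3 -- new best
  Position 3 ('a'): window [0,3] length 4 -- new best
  Position 4 ('f'): window [0,4] length 5 -- new best
  Position 5 ('h'): repeat (last at 1), move window start to 2
  Position 5 ('h'): window [2,5] length 4
  Position 6 ('f'): repeat (last at 4), move window start to 5
  Position 6 ('f'): window [5,6] length 2
Longest substring with no repeats: "dheaf" with length 5

5


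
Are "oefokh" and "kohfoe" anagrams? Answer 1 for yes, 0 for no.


Strings: "oefokh", "kohfoe"
Sorted first:  efhkoo
Sorted second: efhkoo
Sorted forms match => anagrams

1


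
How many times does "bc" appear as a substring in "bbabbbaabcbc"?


Searching for "bc" in "bbabbbaabcbc"
Scanning each position:
  Position 0: "bb" => no
  Position 1: "ba" => no
  Position 2: "ab" => no
  Position 3: "bb" => no
  Position 4: "bb" => no
  Position 5: "ba" => no
  Position 6: "aa" => no
  Position 7: "ab" => no
  Position 8: "bc" => MATCH
  Position 9: "cb" => no
  Position 10: "bc" => MATCH
Total occurrences: 2

2


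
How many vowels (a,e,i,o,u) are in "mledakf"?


Input: mledakf
Checking each character:
  'm' at position 0: consonant
  'l' at position 1: consonant
  'e' at position 2: vowel (running total: 1)
  'd' at position 3: consonant
  'a' at position 4: vowel (running total: 2)
  'k' at position 5: consonant
  'f' at position 6: consonant
Total vowels: 2

2


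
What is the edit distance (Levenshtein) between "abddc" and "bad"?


Computing edit distance: "abddc" -> "bad"
DP table:
           b    a    d
      0    1    2    3
  a   1    1    1    2
  b   2    1    2    2
  d   3    2    2    2
  d   4    3    3    2
  c   5    4    4    3
Edit distance = dp[5][3] = 3

3


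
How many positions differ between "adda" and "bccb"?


Comparing "adda" and "bccb" position by position:
  Position 0: 'a' vs 'b' => DIFFER
  Position 1: 'd' vs 'c' => DIFFER
  Position 2: 'd' vs 'c' => DIFFER
  Position 3: 'a' vs 'b' => DIFFER
Positions that differ: 4

4


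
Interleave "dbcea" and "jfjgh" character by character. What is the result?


Interleaving "dbcea" and "jfjgh":
  Position 0: 'd' from first, 'j' from second => "dj"
  Position 1: 'b' from first, 'f' from second => "bf"
  Position 2: 'c' from first, 'j' from second => "cj"
  Position 3: 'e' from first, 'g' from second => "eg"
  Position 4: 'a' from first, 'h' from second => "ah"
Result: djbfcjegah

djbfcjegah


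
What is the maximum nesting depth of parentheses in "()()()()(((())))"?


Input: "()()()()(((())))"
Tracking depth:
  Position 0 '(': depth becomes 1
  Position 1 ')': depth becomes 0
  Position 2 '(': depth becomes 1
  Position 3 ')': depth becomes 0
  Position 4 '(': depth becomes 1
  Position 5 ')': depth becomes 0
  Position 6 '(': depth becomes 1
  Position 7 ')': depth becomes 0
  Position 8 '(': depth becomes 1
  Position 9 '(': depth becomes 2
  Position 10 '(': depth becomes 3
  Position 11 '(': depth becomes 4
  Position 12 ')': depth becomes 3
  Position 13 ')': depth becomes 2
  Position 14 ')': depth becomes 1
  Position 15 ')': depth becomes 0
Maximum depth reached: 4

4


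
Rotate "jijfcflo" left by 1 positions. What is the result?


Input: "jijfcflo", rotate left by 1
First 1 characters: "j"
Remaining characters: "ijfcflo"
Concatenate remaining + first: "ijfcflo" + "j" = "ijfcfloj"

ijfcfloj


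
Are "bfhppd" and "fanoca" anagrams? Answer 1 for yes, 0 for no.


Strings: "bfhppd", "fanoca"
Sorted first:  bdfhpp
Sorted second: aacfno
Differ at position 0: 'b' vs 'a' => not anagrams

0


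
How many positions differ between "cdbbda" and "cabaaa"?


Comparing "cdbbda" and "cabaaa" position by position:
  Position 0: 'c' vs 'c' => same
  Position 1: 'd' vs 'a' => DIFFER
  Position 2: 'b' vs 'b' => same
  Position 3: 'b' vs 'a' => DIFFER
  Position 4: 'd' vs 'a' => DIFFER
  Position 5: 'a' vs 'a' => same
Positions that differ: 3

3


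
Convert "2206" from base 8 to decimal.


Input: "2206" in base 8
Positional expansion:
  Digit '2' (value 2) x 8^3 = 1024
  Digit '2' (value 2) x 8^2 = 128
  Digit '0' (value 0) x 8^1 = 0
  Digit '6' (value 6) x 8^0 = 6
Sum = 1158

1158


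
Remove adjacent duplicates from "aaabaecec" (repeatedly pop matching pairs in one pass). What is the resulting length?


Input: aaabaecec
Stack-based adjacent duplicate removal:
  Read 'a': push. Stack: a
  Read 'a': matches stack top 'a' => pop. Stack: (empty)
  Read 'a': push. Stack: a
  Read 'b': push. Stack: ab
  Read 'a': push. Stack: aba
  Read 'e': push. Stack: abae
  Read 'c': push. Stack: abaec
  Read 'e': push. Stack: abaece
  Read 'c': push. Stack: abaecec
Final stack: "abaecec" (length 7)

7


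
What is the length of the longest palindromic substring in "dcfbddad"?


Input: "dcfbddad"
Checking substrings for palindromes:
  [5:8] "dad" (len 3) => palindrome
  [4:6] "dd" (len 2) => palindrome
Longest palindromic substring: "dad" with length 3

3


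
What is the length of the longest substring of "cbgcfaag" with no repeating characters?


Input: "cbgcfaag"
Sliding window (track last position of each char):
  Position 0 ('c'): window [0,0] length 1 -- new best
  Position 1 ('b'): window [0,1] length 2 -- new best
  Position 2 ('g'): window [0,2] length 3 -- new best
  Position 3 ('c'): repeat (last at 0), move window start to 1
  Position 3 ('c'): window [1,3] length 3
  Position 4 ('f'): window [1,4] length 4 -- new best
  Position 5 ('a'): window [1,5] length 5 -- new best
  Position 6 ('a'): repeat (last at 5), move window start to 6
  Position 6 ('a'): window [6,6] length 1
  Position 7 ('g'): window [6,7] length 2
Longest substring with no repeats: "bgcfa" with length 5

5


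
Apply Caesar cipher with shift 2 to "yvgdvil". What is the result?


Caesar cipher: shift "yvgdvil" by 2
  'y' (pos 24) + 2 = pos 0 = 'a'
  'v' (pos 21) + 2 = pos 23 = 'x'
  'g' (pos 6) + 2 = pos 8 = 'i'
  'd' (pos 3) + 2 = pos 5 = 'f'
  'v' (pos 21) + 2 = pos 23 = 'x'
  'i' (pos 8) + 2 = pos 10 = 'k'
  'l' (pos 11) + 2 = pos 13 = 'n'
Result: axifxkn

axifxkn


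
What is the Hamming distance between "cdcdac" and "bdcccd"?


Comparing "cdcdac" and "bdcccd" position by position:
  Position 0: 'c' vs 'b' => differ
  Position 1: 'd' vs 'd' => same
  Position 2: 'c' vs 'c' => same
  Position 3: 'd' vs 'c' => differ
  Position 4: 'a' vs 'c' => differ
  Position 5: 'c' vs 'd' => differ
Total differences (Hamming distance): 4

4


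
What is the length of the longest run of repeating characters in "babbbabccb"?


Input: "babbbabccb"
Scanning for longest run:
  Position 1 ('a'): new char, reset run to 1
  Position 2 ('b'): new char, reset run to 1
  Position 3 ('b'): continues run of 'b', length=2
  Position 4 ('b'): continues run of 'b', length=3
  Position 5 ('a'): new char, reset run to 1
  Position 6 ('b'): new char, reset run to 1
  Position 7 ('c'): new char, reset run to 1
  Position 8 ('c'): continues run of 'c', length=2
  Position 9 ('b'): new char, reset run to 1
Longest run: 'b' with length 3

3


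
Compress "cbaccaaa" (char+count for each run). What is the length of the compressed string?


Input: cbaccaaa
Runs:
  'c' x 1 => "c1"
  'b' x 1 => "b1"
  'a' x 1 => "a1"
  'c' x 2 => "c2"
  'a' x 3 => "a3"
Compressed: "c1b1a1c2a3"
Compressed length: 10

10


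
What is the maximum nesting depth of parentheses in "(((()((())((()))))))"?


Input: "(((()((())((()))))))"
Tracking depth:
  Position 0 '(': depth becomes 1
  Position 1 '(': depth becomes 2
  Position 2 '(': depth becomes 3
  Position 3 '(': depth becomes 4
  Position 4 ')': depth becomes 3
  Position 5 '(': depth becomes 4
  Position 6 '(': depth becomes 5
  Position 7 '(': depth becomes 6
  Position 8 ')': depth becomes 5
  Position 9 ')': depth becomes 4
  Position 10 '(': depth becomes 5
  Position 11 '(': depth becomes 6
  Position 12 '(': depth becomes 7
  Position 13 ')': depth becomes 6
  Position 14 ')': depth becomes 5
  Position 15 ')': depth becomes 4
  Position 16 ')': depth becomes 3
  Position 17 ')': depth becomes 2
  Position 18 ')': depth becomes 1
  Position 19 ')': depth becomes 0
Maximum depth reached: 7

7


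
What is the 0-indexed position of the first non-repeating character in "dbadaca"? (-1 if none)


Input: dbadaca
Character frequencies:
  'a': 3
  'b': 1
  'c': 1
  'd': 2
Scanning left to right for freq == 1:
  Position 0 ('d'): freq=2, skip
  Position 1 ('b'): unique! => answer = 1

1


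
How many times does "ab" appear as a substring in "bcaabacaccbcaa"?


Searching for "ab" in "bcaabacaccbcaa"
Scanning each position:
  Position 0: "bc" => no
  Position 1: "ca" => no
  Position 2: "aa" => no
  Position 3: "ab" => MATCH
  Position 4: "ba" => no
  Position 5: "ac" => no
  Position 6: "ca" => no
  Position 7: "ac" => no
  Position 8: "cc" => no
  Position 9: "cb" => no
  Position 10: "bc" => no
  Position 11: "ca" => no
  Position 12: "aa" => no
Total occurrences: 1

1


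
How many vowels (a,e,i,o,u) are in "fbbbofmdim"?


Input: fbbbofmdim
Checking each character:
  'f' at position 0: consonant
  'b' at position 1: consonant
  'b' at position 2: consonant
  'b' at position 3: consonant
  'o' at position 4: vowel (running total: 1)
  'f' at position 5: consonant
  'm' at position 6: consonant
  'd' at position 7: consonant
  'i' at position 8: vowel (running total: 2)
  'm' at position 9: consonant
Total vowels: 2

2


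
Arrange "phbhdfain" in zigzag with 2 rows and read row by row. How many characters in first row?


Zigzag "phbhdfain" into 2 rows:
Placing characters:
  'p' => row 0
  'h' => row 1
  'b' => row 0
  'h' => row 1
  'd' => row 0
  'f' => row 1
  'a' => row 0
  'i' => row 1
  'n' => row 0
Rows:
  Row 0: "pbdan"
  Row 1: "hhfi"
First row length: 5

5


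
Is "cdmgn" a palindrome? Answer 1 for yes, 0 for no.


Input: cdmgn
Reversed: ngmdc
  Compare pos 0 ('c') with pos 4 ('n'): MISMATCH
  Compare pos 1 ('d') with pos 3 ('g'): MISMATCH
Result: not a palindrome

0


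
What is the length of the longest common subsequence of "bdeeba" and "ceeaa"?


LCS of "bdeeba" and "ceeaa"
DP table:
           c    e    e    a    a
      0    0    0    0    0    0
  b   0    0    0    0    0    0
  d   0    0    0    0    0    0
  e   0    0    1    1    1    1
  e   0    0    1    2    2    2
  b   0    0    1    2    2    2
  a   0    0    1    2    3    3
LCS length = dp[6][5] = 3

3


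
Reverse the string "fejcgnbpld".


Input: fejcgnbpld
Reading characters right to left:
  Position 9: 'd'
  Position 8: 'l'
  Position 7: 'p'
  Position 6: 'b'
  Position 5: 'n'
  Position 4: 'g'
  Position 3: 'c'
  Position 2: 'j'
  Position 1: 'e'
  Position 0: 'f'
Reversed: dlpbngcjef

dlpbngcjef


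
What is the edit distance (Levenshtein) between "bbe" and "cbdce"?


Computing edit distance: "bbe" -> "cbdce"
DP table:
           c    b    d    c    e
      0    1    2    3    4    5
  b   1    1    1    2    3    4
  b   2    2    1    2    3    4
  e   3    3    2    2    3    3
Edit distance = dp[3][5] = 3

3


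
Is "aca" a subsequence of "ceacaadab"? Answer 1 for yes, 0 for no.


Check if "aca" is a subsequence of "ceacaadab"
Greedy scan:
  Position 0 ('c'): no match needed
  Position 1 ('e'): no match needed
  Position 2 ('a'): matches sub[0] = 'a'
  Position 3 ('c'): matches sub[1] = 'c'
  Position 4 ('a'): matches sub[2] = 'a'
  Position 5 ('a'): no match needed
  Position 6 ('d'): no match needed
  Position 7 ('a'): no match needed
  Position 8 ('b'): no match needed
All 3 characters matched => is a subsequence

1


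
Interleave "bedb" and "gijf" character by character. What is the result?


Interleaving "bedb" and "gijf":
  Position 0: 'b' from first, 'g' from second => "bg"
  Position 1: 'e' from first, 'i' from second => "ei"
  Position 2: 'd' from first, 'j' from second => "dj"
  Position 3: 'b' from first, 'f' from second => "bf"
Result: bgeidjbf

bgeidjbf


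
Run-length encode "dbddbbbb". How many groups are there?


Input: dbddbbbb
Scanning for consecutive runs:
  Group 1: 'd' x 1 (positions 0-0)
  Group 2: 'b' x 1 (positions 1-1)
  Group 3: 'd' x 2 (positions 2-3)
  Group 4: 'b' x 4 (positions 4-7)
Total groups: 4

4


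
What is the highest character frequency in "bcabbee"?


Input: bcabbee
Character counts:
  'a': 1
  'b': 3
  'c': 1
  'e': 2
Maximum frequency: 3

3


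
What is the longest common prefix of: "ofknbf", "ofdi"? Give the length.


Words: ofknbf, ofdi
  Position 0: all 'o' => match
  Position 1: all 'f' => match
  Position 2: ('k', 'd') => mismatch, stop
LCP = "of" (length 2)

2


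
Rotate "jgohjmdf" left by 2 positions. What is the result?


Input: "jgohjmdf", rotate left by 2
First 2 characters: "jg"
Remaining characters: "ohjmdf"
Concatenate remaining + first: "ohjmdf" + "jg" = "ohjmdfjg"

ohjmdfjg


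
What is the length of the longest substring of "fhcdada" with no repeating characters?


Input: "fhcdada"
Sliding window (track last position of each char):
  Position 0 ('f'): window [0,0] length 1 -- new best
  Position 1 ('h'): window [0,1] length 2 -- new best
  Position 2 ('c'): window [0,2] length 3 -- new best
  Position 3 ('d'): window [0,3] length 4 -- new best
  Position 4 ('a'): window [0,4] length 5 -- new best
  Position 5 ('d'): repeat (last at 3), move window start to 4
  Position 5 ('d'): window [4,5] length 2
  Position 6 ('a'): repeat (last at 4), move window start to 5
  Position 6 ('a'): window [5,6] length 2
Longest substring with no repeats: "fhcda" with length 5

5


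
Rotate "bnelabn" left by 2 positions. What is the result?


Input: "bnelabn", rotate left by 2
First 2 characters: "bn"
Remaining characters: "elabn"
Concatenate remaining + first: "elabn" + "bn" = "elabnbn"

elabnbn


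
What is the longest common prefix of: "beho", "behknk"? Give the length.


Words: beho, behknk
  Position 0: all 'b' => match
  Position 1: all 'e' => match
  Position 2: all 'h' => match
  Position 3: ('o', 'k') => mismatch, stop
LCP = "beh" (length 3)

3


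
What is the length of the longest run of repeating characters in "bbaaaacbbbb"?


Input: "bbaaaacbbbb"
Scanning for longest run:
  Position 1 ('b'): continues run of 'b', length=2
  Position 2 ('a'): new char, reset run to 1
  Position 3 ('a'): continues run of 'a', length=2
  Position 4 ('a'): continues run of 'a', length=3
  Position 5 ('a'): continues run of 'a', length=4
  Position 6 ('c'): new char, reset run to 1
  Position 7 ('b'): new char, reset run to 1
  Position 8 ('b'): continues run of 'b', length=2
  Position 9 ('b'): continues run of 'b', length=3
  Position 10 ('b'): continues run of 'b', length=4
Longest run: 'a' with length 4

4


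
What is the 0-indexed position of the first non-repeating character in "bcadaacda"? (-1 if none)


Input: bcadaacda
Character frequencies:
  'a': 4
  'b': 1
  'c': 2
  'd': 2
Scanning left to right for freq == 1:
  Position 0 ('b'): unique! => answer = 0

0


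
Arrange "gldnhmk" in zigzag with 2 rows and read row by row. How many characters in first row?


Zigzag "gldnhmk" into 2 rows:
Placing characters:
  'g' => row 0
  'l' => row 1
  'd' => row 0
  'n' => row 1
  'h' => row 0
  'm' => row 1
  'k' => row 0
Rows:
  Row 0: "gdhk"
  Row 1: "lnm"
First row length: 4

4


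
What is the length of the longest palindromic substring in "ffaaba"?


Input: "ffaaba"
Checking substrings for palindromes:
  [3:6] "aba" (len 3) => palindrome
  [0:2] "ff" (len 2) => palindrome
  [2:4] "aa" (len 2) => palindrome
Longest palindromic substring: "aba" with length 3

3


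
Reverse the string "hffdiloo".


Input: hffdiloo
Reading characters right to left:
  Position 7: 'o'
  Position 6: 'o'
  Position 5: 'l'
  Position 4: 'i'
  Position 3: 'd'
  Position 2: 'f'
  Position 1: 'f'
  Position 0: 'h'
Reversed: oolidffh

oolidffh


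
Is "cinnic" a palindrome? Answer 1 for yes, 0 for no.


Input: cinnic
Reversed: cinnic
  Compare pos 0 ('c') with pos 5 ('c'): match
  Compare pos 1 ('i') with pos 4 ('i'): match
  Compare pos 2 ('n') with pos 3 ('n'): match
Result: palindrome

1


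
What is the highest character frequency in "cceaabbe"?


Input: cceaabbe
Character counts:
  'a': 2
  'b': 2
  'c': 2
  'e': 2
Maximum frequency: 2

2


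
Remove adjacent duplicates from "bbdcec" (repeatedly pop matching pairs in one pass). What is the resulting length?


Input: bbdcec
Stack-based adjacent duplicate removal:
  Read 'b': push. Stack: b
  Read 'b': matches stack top 'b' => pop. Stack: (empty)
  Read 'd': push. Stack: d
  Read 'c': push. Stack: dc
  Read 'e': push. Stack: dce
  Read 'c': push. Stack: dcec
Final stack: "dcec" (length 4)

4


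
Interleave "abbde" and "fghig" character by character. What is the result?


Interleaving "abbde" and "fghig":
  Position 0: 'a' from first, 'f' from second => "af"
  Position 1: 'b' from first, 'g' from second => "bg"
  Position 2: 'b' from first, 'h' from second => "bh"
  Position 3: 'd' from first, 'i' from second => "di"
  Position 4: 'e' from first, 'g' from second => "eg"
Result: afbgbhdieg

afbgbhdieg


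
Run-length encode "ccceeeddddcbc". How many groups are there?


Input: ccceeeddddcbc
Scanning for consecutive runs:
  Group 1: 'c' x 3 (positions 0-2)
  Group 2: 'e' x 3 (positions 3-5)
  Group 3: 'd' x 4 (positions 6-9)
  Group 4: 'c' x 1 (positions 10-10)
  Group 5: 'b' x 1 (positions 11-11)
  Group 6: 'c' x 1 (positions 12-12)
Total groups: 6

6


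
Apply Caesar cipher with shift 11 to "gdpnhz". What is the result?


Caesar cipher: shift "gdpnhz" by 11
  'g' (pos 6) + 11 = pos 17 = 'r'
  'd' (pos 3) + 11 = pos 14 = 'o'
  'p' (pos 15) + 11 = pos 0 = 'a'
  'n' (pos 13) + 11 = pos 24 = 'y'
  'h' (pos 7) + 11 = pos 18 = 's'
  'z' (pos 25) + 11 = pos 10 = 'k'
Result: roaysk

roaysk


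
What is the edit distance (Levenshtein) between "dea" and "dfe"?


Computing edit distance: "dea" -> "dfe"
DP table:
           d    f    e
      0    1    2    3
  d   1    0    1    2
  e   2    1    1    1
  a   3    2    2    2
Edit distance = dp[3][3] = 2

2


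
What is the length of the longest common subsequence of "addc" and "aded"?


LCS of "addc" and "aded"
DP table:
           a    d    e    d
      0    0    0    0    0
  a   0    1    1    1    1
  d   0    1    2    2    2
  d   0    1    2    2    3
  c   0    1    2    2    3
LCS length = dp[4][4] = 3

3


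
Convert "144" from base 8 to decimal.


Input: "144" in base 8
Positional expansion:
  Digit '1' (value 1) x 8^2 = 64
  Digit '4' (value 4) x 8^1 = 32
  Digit '4' (value 4) x 8^0 = 4
Sum = 100

100


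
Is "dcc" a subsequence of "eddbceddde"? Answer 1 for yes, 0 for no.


Check if "dcc" is a subsequence of "eddbceddde"
Greedy scan:
  Position 0 ('e'): no match needed
  Position 1 ('d'): matches sub[0] = 'd'
  Position 2 ('d'): no match needed
  Position 3 ('b'): no match needed
  Position 4 ('c'): matches sub[1] = 'c'
  Position 5 ('e'): no match needed
  Position 6 ('d'): no match needed
  Position 7 ('d'): no match needed
  Position 8 ('d'): no match needed
  Position 9 ('e'): no match needed
Only matched 2/3 characters => not a subsequence

0


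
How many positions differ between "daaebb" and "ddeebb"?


Comparing "daaebb" and "ddeebb" position by position:
  Position 0: 'd' vs 'd' => same
  Position 1: 'a' vs 'd' => DIFFER
  Position 2: 'a' vs 'e' => DIFFER
  Position 3: 'e' vs 'e' => same
  Position 4: 'b' vs 'b' => same
  Position 5: 'b' vs 'b' => same
Positions that differ: 2

2


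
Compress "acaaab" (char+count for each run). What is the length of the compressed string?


Input: acaaab
Runs:
  'a' x 1 => "a1"
  'c' x 1 => "c1"
  'a' x 3 => "a3"
  'b' x 1 => "b1"
Compressed: "a1c1a3b1"
Compressed length: 8

8


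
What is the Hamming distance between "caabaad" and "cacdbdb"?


Comparing "caabaad" and "cacdbdb" position by position:
  Position 0: 'c' vs 'c' => same
  Position 1: 'a' vs 'a' => same
  Position 2: 'a' vs 'c' => differ
  Position 3: 'b' vs 'd' => differ
  Position 4: 'a' vs 'b' => differ
  Position 5: 'a' vs 'd' => differ
  Position 6: 'd' vs 'b' => differ
Total differences (Hamming distance): 5

5


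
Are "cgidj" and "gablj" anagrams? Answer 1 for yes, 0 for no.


Strings: "cgidj", "gablj"
Sorted first:  cdgij
Sorted second: abgjl
Differ at position 0: 'c' vs 'a' => not anagrams

0


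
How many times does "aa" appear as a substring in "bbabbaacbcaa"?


Searching for "aa" in "bbabbaacbcaa"
Scanning each position:
  Position 0: "bb" => no
  Position 1: "ba" => no
  Position 2: "ab" => no
  Position 3: "bb" => no
  Position 4: "ba" => no
  Position 5: "aa" => MATCH
  Position 6: "ac" => no
  Position 7: "cb" => no
  Position 8: "bc" => no
  Position 9: "ca" => no
  Position 10: "aa" => MATCH
Total occurrences: 2

2


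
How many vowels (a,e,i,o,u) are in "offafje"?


Input: offafje
Checking each character:
  'o' at position 0: vowel (running total: 1)
  'f' at position 1: consonant
  'f' at position 2: consonant
  'a' at position 3: vowel (running total: 2)
  'f' at position 4: consonant
  'j' at position 5: consonant
  'e' at position 6: vowel (running total: 3)
Total vowels: 3

3


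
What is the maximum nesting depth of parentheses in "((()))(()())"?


Input: "((()))(()())"
Tracking depth:
  Position 0 '(': depth becomes 1
  Position 1 '(': depth becomes 2
  Position 2 '(': depth becomes 3
  Position 3 ')': depth becomes 2
  Position 4 ')': depth becomes 1
  Position 5 ')': depth becomes 0
  Position 6 '(': depth becomes 1
  Position 7 '(': depth becomes 2
  Position 8 ')': depth becomes 1
  Position 9 '(': depth becomes 2
  Position 10 ')': depth becomes 1
  Position 11 ')': depth becomes 0
Maximum depth reached: 3

3


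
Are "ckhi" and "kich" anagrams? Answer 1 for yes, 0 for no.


Strings: "ckhi", "kich"
Sorted first:  chik
Sorted second: chik
Sorted forms match => anagrams

1


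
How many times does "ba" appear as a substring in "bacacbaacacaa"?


Searching for "ba" in "bacacbaacacaa"
Scanning each position:
  Position 0: "ba" => MATCH
  Position 1: "ac" => no
  Position 2: "ca" => no
  Position 3: "ac" => no
  Position 4: "cb" => no
  Position 5: "ba" => MATCH
  Position 6: "aa" => no
  Position 7: "ac" => no
  Position 8: "ca" => no
  Position 9: "ac" => no
  Position 10: "ca" => no
  Position 11: "aa" => no
Total occurrences: 2

2


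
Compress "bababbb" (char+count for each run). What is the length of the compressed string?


Input: bababbb
Runs:
  'b' x 1 => "b1"
  'a' x 1 => "a1"
  'b' x 1 => "b1"
  'a' x 1 => "a1"
  'b' x 3 => "b3"
Compressed: "b1a1b1a1b3"
Compressed length: 10

10


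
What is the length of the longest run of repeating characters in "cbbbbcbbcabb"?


Input: "cbbbbcbbcabb"
Scanning for longest run:
  Position 1 ('b'): new char, reset run to 1
  Position 2 ('b'): continues run of 'b', length=2
  Position 3 ('b'): continues run of 'b', length=3
  Position 4 ('b'): continues run of 'b', length=4
  Position 5 ('c'): new char, reset run to 1
  Position 6 ('b'): new char, reset run to 1
  Position 7 ('b'): continues run of 'b', length=2
  Position 8 ('c'): new char, reset run to 1
  Position 9 ('a'): new char, reset run to 1
  Position 10 ('b'): new char, reset run to 1
  Position 11 ('b'): continues run of 'b', length=2
Longest run: 'b' with length 4

4


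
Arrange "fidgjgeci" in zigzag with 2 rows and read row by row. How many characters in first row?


Zigzag "fidgjgeci" into 2 rows:
Placing characters:
  'f' => row 0
  'i' => row 1
  'd' => row 0
  'g' => row 1
  'j' => row 0
  'g' => row 1
  'e' => row 0
  'c' => row 1
  'i' => row 0
Rows:
  Row 0: "fdjei"
  Row 1: "iggc"
First row length: 5

5


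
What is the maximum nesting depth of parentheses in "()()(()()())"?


Input: "()()(()()())"
Tracking depth:
  Position 0 '(': depth becomes 1
  Position 1 ')': depth becomes 0
  Position 2 '(': depth becomes 1
  Position 3 ')': depth becomes 0
  Position 4 '(': depth becomes 1
  Position 5 '(': depth becomes 2
  Position 6 ')': depth becomes 1
  Position 7 '(': depth becomes 2
  Position 8 ')': depth becomes 1
  Position 9 '(': depth becomes 2
  Position 10 ')': depth becomes 1
  Position 11 ')': depth becomes 0
Maximum depth reached: 2

2


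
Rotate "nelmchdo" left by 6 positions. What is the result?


Input: "nelmchdo", rotate left by 6
First 6 characters: "nelmch"
Remaining characters: "do"
Concatenate remaining + first: "do" + "nelmch" = "donelmch"

donelmch


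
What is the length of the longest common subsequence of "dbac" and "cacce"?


LCS of "dbac" and "cacce"
DP table:
           c    a    c    c    e
      0    0    0    0    0    0
  d   0    0    0    0    0    0
  b   0    0    0    0    0    0
  a   0    0    1    1    1    1
  c   0    1    1    2    2    2
LCS length = dp[4][5] = 2

2


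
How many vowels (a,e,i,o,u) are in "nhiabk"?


Input: nhiabk
Checking each character:
  'n' at position 0: consonant
  'h' at position 1: consonant
  'i' at position 2: vowel (running total: 1)
  'a' at position 3: vowel (running total: 2)
  'b' at position 4: consonant
  'k' at position 5: consonant
Total vowels: 2

2


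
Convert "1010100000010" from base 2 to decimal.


Input: "1010100000010" in base 2
Positional expansion:
  Digit '1' (value 1) x 2^12 = 4096
  Digit '0' (value 0) x 2^11 = 0
  Digit '1' (value 1) x 2^10 = 1024
  Digit '0' (value 0) x 2^9 = 0
  Digit '1' (value 1) x 2^8 = 256
  Digit '0' (value 0) x 2^7 = 0
  Digit '0' (value 0) x 2^6 = 0
  Digit '0' (value 0) x 2^5 = 0
  Digit '0' (value 0) x 2^4 = 0
  Digit '0' (value 0) x 2^3 = 0
  Digit '0' (value 0) x 2^2 = 0
  Digit '1' (value 1) x 2^1 = 2
  Digit '0' (value 0) x 2^0 = 0
Sum = 5378

5378


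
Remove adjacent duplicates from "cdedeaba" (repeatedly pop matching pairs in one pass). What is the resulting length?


Input: cdedeaba
Stack-based adjacent duplicate removal:
  Read 'c': push. Stack: c
  Read 'd': push. Stack: cd
  Read 'e': push. Stack: cde
  Read 'd': push. Stack: cded
  Read 'e': push. Stack: cdede
  Read 'a': push. Stack: cdedea
  Read 'b': push. Stack: cdedeab
  Read 'a': push. Stack: cdedeaba
Final stack: "cdedeaba" (length 8)

8


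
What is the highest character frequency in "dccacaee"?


Input: dccacaee
Character counts:
  'a': 2
  'c': 3
  'd': 1
  'e': 2
Maximum frequency: 3

3


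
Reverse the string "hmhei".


Input: hmhei
Reading characters right to left:
  Position 4: 'i'
  Position 3: 'e'
  Position 2: 'h'
  Position 1: 'm'
  Position 0: 'h'
Reversed: iehmh

iehmh


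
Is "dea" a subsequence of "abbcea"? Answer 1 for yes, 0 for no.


Check if "dea" is a subsequence of "abbcea"
Greedy scan:
  Position 0 ('a'): no match needed
  Position 1 ('b'): no match needed
  Position 2 ('b'): no match needed
  Position 3 ('c'): no match needed
  Position 4 ('e'): no match needed
  Position 5 ('a'): no match needed
Only matched 0/3 characters => not a subsequence

0


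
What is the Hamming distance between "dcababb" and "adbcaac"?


Comparing "dcababb" and "adbcaac" position by position:
  Position 0: 'd' vs 'a' => differ
  Position 1: 'c' vs 'd' => differ
  Position 2: 'a' vs 'b' => differ
  Position 3: 'b' vs 'c' => differ
  Position 4: 'a' vs 'a' => same
  Position 5: 'b' vs 'a' => differ
  Position 6: 'b' vs 'c' => differ
Total differences (Hamming distance): 6

6


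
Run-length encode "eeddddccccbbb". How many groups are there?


Input: eeddddccccbbb
Scanning for consecutive runs:
  Group 1: 'e' x 2 (positions 0-1)
  Group 2: 'd' x 4 (positions 2-5)
  Group 3: 'c' x 4 (positions 6-9)
  Group 4: 'b' x 3 (positions 10-12)
Total groups: 4

4


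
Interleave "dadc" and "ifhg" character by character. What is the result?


Interleaving "dadc" and "ifhg":
  Position 0: 'd' from first, 'i' from second => "di"
  Position 1: 'a' from first, 'f' from second => "af"
  Position 2: 'd' from first, 'h' from second => "dh"
  Position 3: 'c' from first, 'g' from second => "cg"
Result: diafdhcg

diafdhcg


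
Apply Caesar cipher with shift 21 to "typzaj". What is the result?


Caesar cipher: shift "typzaj" by 21
  't' (pos 19) + 21 = pos 14 = 'o'
  'y' (pos 24) + 21 = pos 19 = 't'
  'p' (pos 15) + 21 = pos 10 = 'k'
  'z' (pos 25) + 21 = pos 20 = 'u'
  'a' (pos 0) + 21 = pos 21 = 'v'
  'j' (pos 9) + 21 = pos 4 = 'e'
Result: otkuve

otkuve


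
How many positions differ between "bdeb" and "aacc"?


Comparing "bdeb" and "aacc" position by position:
  Position 0: 'b' vs 'a' => DIFFER
  Position 1: 'd' vs 'a' => DIFFER
  Position 2: 'e' vs 'c' => DIFFER
  Position 3: 'b' vs 'c' => DIFFER
Positions that differ: 4

4


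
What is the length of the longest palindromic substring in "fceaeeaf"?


Input: "fceaeeaf"
Checking substrings for palindromes:
  [3:7] "aeea" (len 4) => palindrome
  [2:5] "eae" (len 3) => palindrome
  [4:6] "ee" (len 2) => palindrome
Longest palindromic substring: "aeea" with length 4

4


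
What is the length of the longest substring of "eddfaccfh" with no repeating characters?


Input: "eddfaccfh"
Sliding window (track last position of each char):
  Position 0 ('e'): window [0,0] length 1 -- new best
  Position 1 ('d'): window [0,1] length 2 -- new best
  Position 2 ('d'): repeat (last at 1), move window start to 2
  Position 2 ('d'): window [2,2] length 1
  Position 3 ('f'): window [2,3] length 2
  Position 4 ('a'): window [2,4] length 3 -- new best
  Position 5 ('c'): window [2,5] length 4 -- new best
  Position 6 ('c'): repeat (last at 5), move window start to 6
  Position 6 ('c'): window [6,6] length 1
  Position 7 ('f'): window [6,7] length 2
  Position 8 ('h'): window [6,8] length 3
Longest substring with no repeats: "dfac" with length 4

4


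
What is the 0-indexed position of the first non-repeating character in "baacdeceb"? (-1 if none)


Input: baacdeceb
Character frequencies:
  'a': 2
  'b': 2
  'c': 2
  'd': 1
  'e': 2
Scanning left to right for freq == 1:
  Position 0 ('b'): freq=2, skip
  Position 1 ('a'): freq=2, skip
  Position 2 ('a'): freq=2, skip
  Position 3 ('c'): freq=2, skip
  Position 4 ('d'): unique! => answer = 4

4


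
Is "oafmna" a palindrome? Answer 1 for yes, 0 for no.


Input: oafmna
Reversed: anmfao
  Compare pos 0 ('o') with pos 5 ('a'): MISMATCH
  Compare pos 1 ('a') with pos 4 ('n'): MISMATCH
  Compare pos 2 ('f') with pos 3 ('m'): MISMATCH
Result: not a palindrome

0


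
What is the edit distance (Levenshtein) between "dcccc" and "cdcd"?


Computing edit distance: "dcccc" -> "cdcd"
DP table:
           c    d    c    d
      0    1    2    3    4
  d   1    1    1    2    3
  c   2    1    2    1    2
  c   3    2    2    2    2
  c   4    3    3    2    3
  c   5    4    4    3    3
Edit distance = dp[5][4] = 3

3


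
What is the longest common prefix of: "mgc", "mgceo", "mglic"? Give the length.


Words: mgc, mgceo, mglic
  Position 0: all 'm' => match
  Position 1: all 'g' => match
  Position 2: ('c', 'c', 'l') => mismatch, stop
LCP = "mg" (length 2)

2


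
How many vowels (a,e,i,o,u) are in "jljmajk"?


Input: jljmajk
Checking each character:
  'j' at position 0: consonant
  'l' at position 1: consonant
  'j' at position 2: consonant
  'm' at position 3: consonant
  'a' at position 4: vowel (running total: 1)
  'j' at position 5: consonant
  'k' at position 6: consonant
Total vowels: 1

1


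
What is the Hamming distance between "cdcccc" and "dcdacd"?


Comparing "cdcccc" and "dcdacd" position by position:
  Position 0: 'c' vs 'd' => differ
  Position 1: 'd' vs 'c' => differ
  Position 2: 'c' vs 'd' => differ
  Position 3: 'c' vs 'a' => differ
  Position 4: 'c' vs 'c' => same
  Position 5: 'c' vs 'd' => differ
Total differences (Hamming distance): 5

5


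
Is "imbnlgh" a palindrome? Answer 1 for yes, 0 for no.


Input: imbnlgh
Reversed: hglnbmi
  Compare pos 0 ('i') with pos 6 ('h'): MISMATCH
  Compare pos 1 ('m') with pos 5 ('g'): MISMATCH
  Compare pos 2 ('b') with pos 4 ('l'): MISMATCH
Result: not a palindrome

0


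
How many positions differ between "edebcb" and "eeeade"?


Comparing "edebcb" and "eeeade" position by position:
  Position 0: 'e' vs 'e' => same
  Position 1: 'd' vs 'e' => DIFFER
  Position 2: 'e' vs 'e' => same
  Position 3: 'b' vs 'a' => DIFFER
  Position 4: 'c' vs 'd' => DIFFER
  Position 5: 'b' vs 'e' => DIFFER
Positions that differ: 4

4


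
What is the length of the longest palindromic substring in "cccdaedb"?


Input: "cccdaedb"
Checking substrings for palindromes:
  [0:3] "ccc" (len 3) => palindrome
  [0:2] "cc" (len 2) => palindrome
  [1:3] "cc" (len 2) => palindrome
Longest palindromic substring: "ccc" with length 3

3


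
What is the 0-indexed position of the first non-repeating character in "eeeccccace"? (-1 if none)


Input: eeeccccace
Character frequencies:
  'a': 1
  'c': 5
  'e': 4
Scanning left to right for freq == 1:
  Position 0 ('e'): freq=4, skip
  Position 1 ('e'): freq=4, skip
  Position 2 ('e'): freq=4, skip
  Position 3 ('c'): freq=5, skip
  Position 4 ('c'): freq=5, skip
  Position 5 ('c'): freq=5, skip
  Position 6 ('c'): freq=5, skip
  Position 7 ('a'): unique! => answer = 7

7


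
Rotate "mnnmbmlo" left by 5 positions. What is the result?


Input: "mnnmbmlo", rotate left by 5
First 5 characters: "mnnmb"
Remaining characters: "mlo"
Concatenate remaining + first: "mlo" + "mnnmb" = "mlomnnmb"

mlomnnmb


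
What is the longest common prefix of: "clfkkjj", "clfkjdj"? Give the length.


Words: clfkkjj, clfkjdj
  Position 0: all 'c' => match
  Position 1: all 'l' => match
  Position 2: all 'f' => match
  Position 3: all 'k' => match
  Position 4: ('k', 'j') => mismatch, stop
LCP = "clfk" (length 4)

4


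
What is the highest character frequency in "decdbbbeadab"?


Input: decdbbbeadab
Character counts:
  'a': 2
  'b': 4
  'c': 1
  'd': 3
  'e': 2
Maximum frequency: 4

4


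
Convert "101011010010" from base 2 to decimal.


Input: "101011010010" in base 2
Positional expansion:
  Digit '1' (value 1) x 2^11 = 2048
  Digit '0' (value 0) x 2^10 = 0
  Digit '1' (value 1) x 2^9 = 512
  Digit '0' (value 0) x 2^8 = 0
  Digit '1' (value 1) x 2^7 = 128
  Digit '1' (value 1) x 2^6 = 64
  Digit '0' (value 0) x 2^5 = 0
  Digit '1' (value 1) x 2^4 = 16
  Digit '0' (value 0) x 2^3 = 0
  Digit '0' (value 0) x 2^2 = 0
  Digit '1' (value 1) x 2^1 = 2
  Digit '0' (value 0) x 2^0 = 0
Sum = 2770

2770


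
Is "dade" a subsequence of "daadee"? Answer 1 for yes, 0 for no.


Check if "dade" is a subsequence of "daadee"
Greedy scan:
  Position 0 ('d'): matches sub[0] = 'd'
  Position 1 ('a'): matches sub[1] = 'a'
  Position 2 ('a'): no match needed
  Position 3 ('d'): matches sub[2] = 'd'
  Position 4 ('e'): matches sub[3] = 'e'
  Position 5 ('e'): no match needed
All 4 characters matched => is a subsequence

1


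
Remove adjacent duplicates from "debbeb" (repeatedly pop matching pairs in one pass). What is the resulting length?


Input: debbeb
Stack-based adjacent duplicate removal:
  Read 'd': push. Stack: d
  Read 'e': push. Stack: de
  Read 'b': push. Stack: deb
  Read 'b': matches stack top 'b' => pop. Stack: de
  Read 'e': matches stack top 'e' => pop. Stack: d
  Read 'b': push. Stack: db
Final stack: "db" (length 2)

2


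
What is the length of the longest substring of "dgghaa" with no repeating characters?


Input: "dgghaa"
Sliding window (track last position of each char):
  Position 0 ('d'): window [0,0] length 1 -- new best
  Position 1 ('g'): window [0,1] length 2 -- new best
  Position 2 ('g'): repeat (last at 1), move window start to 2
  Position 2 ('g'): window [2,2] length 1
  Position 3 ('h'): window [2,3] length 2
  Position 4 ('a'): window [2,4] length 3 -- new best
  Position 5 ('a'): repeat (last at 4), move window start to 5
  Position 5 ('a'): window [5,5] length 1
Longest substring with no repeats: "gha" with length 3

3


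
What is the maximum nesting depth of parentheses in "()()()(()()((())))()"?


Input: "()()()(()()((())))()"
Tracking depth:
  Position 0 '(': depth becomes 1
  Position 1 ')': depth becomes 0
  Position 2 '(': depth becomes 1
  Position 3 ')': depth becomes 0
  Position 4 '(': depth becomes 1
  Position 5 ')': depth becomes 0
  Position 6 '(': depth becomes 1
  Position 7 '(': depth becomes 2
  Position 8 ')': depth becomes 1
  Position 9 '(': depth becomes 2
  Position 10 ')': depth becomes 1
  Position 11 '(': depth becomes 2
  Position 12 '(': depth becomes 3
  Position 13 '(': depth becomes 4
  Position 14 ')': depth becomes 3
  Position 15 ')': depth becomes 2
  Position 16 ')': depth becomes 1
  Position 17 ')': depth becomes 0
  Position 18 '(': depth becomes 1
  Position 19 ')': depth becomes 0
Maximum depth reached: 4

4


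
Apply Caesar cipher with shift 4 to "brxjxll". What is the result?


Caesar cipher: shift "brxjxll" by 4
  'b' (pos 1) + 4 = pos 5 = 'f'
  'r' (pos 17) + 4 = pos 21 = 'v'
  'x' (pos 23) + 4 = pos 1 = 'b'
  'j' (pos 9) + 4 = pos 13 = 'n'
  'x' (pos 23) + 4 = pos 1 = 'b'
  'l' (pos 11) + 4 = pos 15 = 'p'
  'l' (pos 11) + 4 = pos 15 = 'p'
Result: fvbnbpp

fvbnbpp


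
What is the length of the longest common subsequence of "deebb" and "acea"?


LCS of "deebb" and "acea"
DP table:
           a    c    e    a
      0    0    0    0    0
  d   0    0    0    0    0
  e   0    0    0    1    1
  e   0    0    0    1    1
  b   0    0    0    1    1
  b   0    0    0    1    1
LCS length = dp[5][4] = 1

1


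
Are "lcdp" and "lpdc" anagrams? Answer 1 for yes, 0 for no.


Strings: "lcdp", "lpdc"
Sorted first:  cdlp
Sorted second: cdlp
Sorted forms match => anagrams

1


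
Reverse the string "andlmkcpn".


Input: andlmkcpn
Reading characters right to left:
  Position 8: 'n'
  Position 7: 'p'
  Position 6: 'c'
  Position 5: 'k'
  Position 4: 'm'
  Position 3: 'l'
  Position 2: 'd'
  Position 1: 'n'
  Position 0: 'a'
Reversed: npckmldna

npckmldna


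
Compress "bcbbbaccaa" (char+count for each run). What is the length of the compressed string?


Input: bcbbbaccaa
Runs:
  'b' x 1 => "b1"
  'c' x 1 => "c1"
  'b' x 3 => "b3"
  'a' x 1 => "a1"
  'c' x 2 => "c2"
  'a' x 2 => "a2"
Compressed: "b1c1b3a1c2a2"
Compressed length: 12

12


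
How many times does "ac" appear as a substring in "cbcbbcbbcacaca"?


Searching for "ac" in "cbcbbcbbcacaca"
Scanning each position:
  Position 0: "cb" => no
  Position 1: "bc" => no
  Position 2: "cb" => no
  Position 3: "bb" => no
  Position 4: "bc" => no
  Position 5: "cb" => no
  Position 6: "bb" => no
  Position 7: "bc" => no
  Position 8: "ca" => no
  Position 9: "ac" => MATCH
  Position 10: "ca" => no
  Position 11: "ac" => MATCH
  Position 12: "ca" => no
Total occurrences: 2

2


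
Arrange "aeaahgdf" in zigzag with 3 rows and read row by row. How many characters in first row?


Zigzag "aeaahgdf" into 3 rows:
Placing characters:
  'a' => row 0
  'e' => row 1
  'a' => row 2
  'a' => row 1
  'h' => row 0
  'g' => row 1
  'd' => row 2
  'f' => row 1
Rows:
  Row 0: "ah"
  Row 1: "eagf"
  Row 2: "ad"
First row length: 2

2
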